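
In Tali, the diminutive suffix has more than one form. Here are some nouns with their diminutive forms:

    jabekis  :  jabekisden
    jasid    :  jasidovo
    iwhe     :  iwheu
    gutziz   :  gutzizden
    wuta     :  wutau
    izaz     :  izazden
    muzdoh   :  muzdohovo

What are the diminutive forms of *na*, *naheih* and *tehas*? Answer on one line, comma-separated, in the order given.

The suffix is conditioned by the final sound: -den when the stem ends in a sibilant (*jabekis*, *gutziz*, *izaz*); -ovo when the stem ends in a non-sibilant consonant (*jasid*, *muzdoh*); -u when the stem ends in a vowel (*iwhe*, *wuta*).
The final sound of *na* is /a/, which is a vowel, so the suffix is -u, giving *nau*.
*naheih* — final sound /h/ (a non-sibilant consonant) → -ovo → *naheihovo*.
*tehas*: final sound = /s/, a sibilant → -den → *tehasden*.

nau, naheihovo, tehasden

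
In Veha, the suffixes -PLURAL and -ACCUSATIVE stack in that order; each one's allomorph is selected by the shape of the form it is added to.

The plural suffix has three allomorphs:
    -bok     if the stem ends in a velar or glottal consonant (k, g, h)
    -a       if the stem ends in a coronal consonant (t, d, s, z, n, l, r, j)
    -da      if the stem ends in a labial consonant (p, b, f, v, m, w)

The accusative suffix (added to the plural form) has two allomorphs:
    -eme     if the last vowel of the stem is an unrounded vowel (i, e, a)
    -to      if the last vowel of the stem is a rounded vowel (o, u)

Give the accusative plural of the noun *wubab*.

*wubab*: final consonant = /b/, labial → -da → *wubabda*.
The plural form *wubabda* — last vowel /a/ (an unrounded vowel) → -eme → *wubabdaeme*.

wubabdaeme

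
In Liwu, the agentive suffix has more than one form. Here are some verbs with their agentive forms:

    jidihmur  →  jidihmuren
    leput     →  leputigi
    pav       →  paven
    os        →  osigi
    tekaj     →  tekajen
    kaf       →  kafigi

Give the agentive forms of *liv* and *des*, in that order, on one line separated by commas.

liven, desigi

The suffix is conditioned by the final consonant: -igi when the stem ends in a voiceless consonant (*leput*, *os*, *kaf*); -en when the stem ends in a voiced consonant (*jidihmur*, *pav*, *tekaj*).
*liv*: final consonant = /v/, voiced → -en → *liven*.
*des*: final consonant = /s/, voiceless → -igi → *desigi*.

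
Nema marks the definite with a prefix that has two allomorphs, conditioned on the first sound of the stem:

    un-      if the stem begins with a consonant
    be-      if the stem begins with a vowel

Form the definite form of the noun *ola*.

beola

*ola* — first sound /o/ (a vowel) → be- → *beola*.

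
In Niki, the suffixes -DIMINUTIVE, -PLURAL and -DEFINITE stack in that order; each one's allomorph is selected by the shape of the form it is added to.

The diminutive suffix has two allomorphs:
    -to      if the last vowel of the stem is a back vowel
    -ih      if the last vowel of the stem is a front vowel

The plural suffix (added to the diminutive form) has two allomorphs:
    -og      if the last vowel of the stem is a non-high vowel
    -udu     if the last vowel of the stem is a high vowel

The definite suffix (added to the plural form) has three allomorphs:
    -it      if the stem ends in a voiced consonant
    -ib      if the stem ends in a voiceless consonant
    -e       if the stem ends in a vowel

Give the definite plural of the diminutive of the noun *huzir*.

*huzir* — last vowel /i/ (a front vowel) → -ih → *huzirih*.
The diminutive form *huzirih* — last vowel /i/ (a high vowel) → -udu → *huzirihudu*.
The plural form *huzirihudu*: final sound = /u/, a vowel → -e → *huzirihudue*.

huzirihudue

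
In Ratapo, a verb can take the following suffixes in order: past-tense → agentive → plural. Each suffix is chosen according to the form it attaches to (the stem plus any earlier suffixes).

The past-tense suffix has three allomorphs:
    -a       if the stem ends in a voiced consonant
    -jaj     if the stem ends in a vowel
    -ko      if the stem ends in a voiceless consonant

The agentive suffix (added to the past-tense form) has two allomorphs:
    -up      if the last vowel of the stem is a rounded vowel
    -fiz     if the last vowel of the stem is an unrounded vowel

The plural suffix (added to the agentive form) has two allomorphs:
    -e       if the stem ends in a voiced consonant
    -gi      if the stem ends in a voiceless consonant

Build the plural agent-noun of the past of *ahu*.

Since the final sound of *ahu* is /u/ (a vowel), it takes -jaj, giving *ahujaj*.
The last vowel of the past-tense form *ahujaj* is /a/, which is an unrounded vowel, so the agentive suffix is -fiz, giving *ahujajfiz*.
The agentive form *ahujajfiz* — final consonant /z/ (voiced) → -e → *ahujajfize*.

ahujajfize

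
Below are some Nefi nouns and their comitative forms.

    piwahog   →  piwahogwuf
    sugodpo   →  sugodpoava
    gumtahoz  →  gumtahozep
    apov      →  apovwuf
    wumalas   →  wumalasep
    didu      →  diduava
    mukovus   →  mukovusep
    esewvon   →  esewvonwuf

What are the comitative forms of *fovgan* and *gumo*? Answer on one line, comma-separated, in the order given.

The pattern is sibilance of the final sound: -ep when the stem ends in a sibilant (*gumtahoz*, *wumalas*, *mukovus*); -wuf when the stem ends in a non-sibilant consonant (*piwahog*, *apov*, *esewvon*); -ava when the stem ends in a vowel (*sugodpo*, *didu*).
Since the final sound of *fovgan* is /n/ (a non-sibilant consonant), it takes -wuf, giving *fovganwuf*.
*gumo* — final sound /o/ (a vowel) → -ava → *gumoava*.

fovganwuf, gumoava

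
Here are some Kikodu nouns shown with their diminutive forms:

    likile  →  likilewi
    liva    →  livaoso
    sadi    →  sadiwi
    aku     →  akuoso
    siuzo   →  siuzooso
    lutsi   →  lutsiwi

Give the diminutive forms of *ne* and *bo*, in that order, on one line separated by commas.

The suffix is conditioned by the last vowel: -wi when the last vowel of the stem is a front vowel (*likile*, *sadi*, *lutsi*); -oso when the last vowel of the stem is a back vowel (*liva*, *aku*, *siuzo*).
*ne* — last vowel /e/ (a front vowel) → -wi → *newi*.
Since the last vowel of *bo* is /o/ (a back vowel), it takes -oso, giving *booso*.

newi, booso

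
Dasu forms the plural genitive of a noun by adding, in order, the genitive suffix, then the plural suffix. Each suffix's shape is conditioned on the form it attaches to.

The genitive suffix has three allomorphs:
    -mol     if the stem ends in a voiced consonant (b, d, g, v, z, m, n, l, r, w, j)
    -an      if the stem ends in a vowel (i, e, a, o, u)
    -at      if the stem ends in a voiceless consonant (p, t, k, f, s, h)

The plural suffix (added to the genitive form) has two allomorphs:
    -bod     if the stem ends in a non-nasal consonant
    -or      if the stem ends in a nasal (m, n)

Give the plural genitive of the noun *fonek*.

The final sound of *fonek* is /k/, which is a voiceless consonant, so the genitive suffix is -at, giving *fonekat*.
The genitive form *fonekat*: final consonant = /t/, non-nasal → -bod → *fonekatbod*.

fonekatbod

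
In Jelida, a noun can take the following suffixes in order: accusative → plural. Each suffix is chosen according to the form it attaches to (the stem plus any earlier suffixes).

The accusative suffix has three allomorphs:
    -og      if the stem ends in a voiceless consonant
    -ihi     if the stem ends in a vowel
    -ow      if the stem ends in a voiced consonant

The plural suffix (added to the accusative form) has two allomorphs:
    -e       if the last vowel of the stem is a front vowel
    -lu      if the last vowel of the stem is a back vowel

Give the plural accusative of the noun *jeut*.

jeutoglu

*jeut*: final sound = /t/, a voiceless consonant → -og → *jeutog*.
Since the last vowel of the accusative form *jeutog* is /o/ (a back vowel), it takes -lu, giving *jeutoglu*.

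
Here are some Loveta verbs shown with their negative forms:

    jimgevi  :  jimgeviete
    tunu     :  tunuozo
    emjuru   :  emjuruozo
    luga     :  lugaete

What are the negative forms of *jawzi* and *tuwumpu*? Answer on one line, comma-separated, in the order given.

The suffix is conditioned by the last vowel: -ozo when the last vowel of the stem is a rounded vowel (*tunu*, *emjuru*); -ete when the last vowel of the stem is an unrounded vowel (*jimgevi*, *luga*).
Since the last vowel of *jawzi* is /i/ (an unrounded vowel), it takes -ete, giving *jawziete*.
*tuwumpu*: last vowel = /u/, a rounded vowel → -ozo → *tuwumpuozo*.

jawziete, tuwumpuozo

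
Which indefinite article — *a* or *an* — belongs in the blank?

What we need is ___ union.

The indefinite article is chosen by the initial *sound* of the following word, not its spelling.
*union* begins with the sound /juː/ (u pronounced /juː/) — a consonant sound.
So the article is *a*: What we need is a union.

a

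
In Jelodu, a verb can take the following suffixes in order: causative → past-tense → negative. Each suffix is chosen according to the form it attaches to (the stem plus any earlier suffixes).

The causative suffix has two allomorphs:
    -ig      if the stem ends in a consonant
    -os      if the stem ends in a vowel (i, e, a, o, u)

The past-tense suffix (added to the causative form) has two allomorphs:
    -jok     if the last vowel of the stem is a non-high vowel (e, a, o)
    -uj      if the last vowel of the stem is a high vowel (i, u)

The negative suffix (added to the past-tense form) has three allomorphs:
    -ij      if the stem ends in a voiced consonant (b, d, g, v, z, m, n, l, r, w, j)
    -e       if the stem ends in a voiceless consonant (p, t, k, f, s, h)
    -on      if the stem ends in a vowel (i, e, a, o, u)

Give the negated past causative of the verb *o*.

*o*: final sound = /o/, a vowel → -os → *oos*.
The causative form *oos* — last vowel /o/ (a non-high vowel) → -jok → *oosjok*.
The final sound of the past-tense form *oosjok* is /k/, which is a voiceless consonant, so the negative suffix is -e, giving *oosjoke*.

oosjoke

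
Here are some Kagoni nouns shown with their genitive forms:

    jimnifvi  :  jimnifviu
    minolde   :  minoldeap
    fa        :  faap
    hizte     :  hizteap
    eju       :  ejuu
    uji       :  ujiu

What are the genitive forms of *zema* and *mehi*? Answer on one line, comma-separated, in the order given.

zemaap, mehiu

The alternation tracks the last vowel of the stem — -u when the last vowel of the stem is a high vowel (*jimnifvi*, *eju*, *uji*); -ap when the last vowel of the stem is a non-high vowel (*minolde*, *fa*, *hizte*).
Since the last vowel of *zema* is /a/ (a non-high vowel), it takes -ap, giving *zemaap*.
Since the last vowel of *mehi* is /i/ (a high vowel), it takes -u, giving *mehiu*.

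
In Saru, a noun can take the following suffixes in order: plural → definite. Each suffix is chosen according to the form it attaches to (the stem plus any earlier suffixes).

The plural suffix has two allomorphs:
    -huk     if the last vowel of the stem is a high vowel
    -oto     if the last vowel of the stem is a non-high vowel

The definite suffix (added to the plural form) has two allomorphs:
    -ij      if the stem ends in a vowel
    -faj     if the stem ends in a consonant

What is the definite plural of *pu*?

*pu* — last vowel /u/ (a high vowel) → -huk → *puhuk*.
The plural form *puhuk*: final sound = /k/, a consonant → -faj → *puhukfaj*.

puhukfaj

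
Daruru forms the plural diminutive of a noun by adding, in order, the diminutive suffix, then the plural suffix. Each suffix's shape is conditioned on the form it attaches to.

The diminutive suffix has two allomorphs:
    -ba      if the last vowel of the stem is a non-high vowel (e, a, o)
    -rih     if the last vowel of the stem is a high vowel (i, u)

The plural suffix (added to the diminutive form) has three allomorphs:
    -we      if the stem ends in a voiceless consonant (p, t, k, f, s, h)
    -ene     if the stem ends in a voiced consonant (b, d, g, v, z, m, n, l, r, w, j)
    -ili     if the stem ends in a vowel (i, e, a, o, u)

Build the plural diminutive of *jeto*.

jetobaili

*jeto* — last vowel /o/ (a non-high vowel) → -ba → *jetoba*.
Since the final sound of the diminutive form *jetoba* is /a/ (a vowel), it takes -ili, giving *jetobaili*.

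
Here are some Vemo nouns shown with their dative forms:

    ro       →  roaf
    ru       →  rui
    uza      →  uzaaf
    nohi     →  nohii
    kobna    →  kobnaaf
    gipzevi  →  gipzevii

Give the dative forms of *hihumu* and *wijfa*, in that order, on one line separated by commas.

Looking at the last vowel of each stem: -i when the last vowel of the stem is a high vowel (*ru*, *nohi*, *gipzevi*); -af when the last vowel of the stem is a non-high vowel (*ro*, *uza*, *kobna*).
Since the last vowel of *hihumu* is /u/ (a high vowel), it takes -i, giving *hihumui*.
*wijfa* — last vowel /a/ (a non-high vowel) → -af → *wijfaaf*.

hihumui, wijfaaf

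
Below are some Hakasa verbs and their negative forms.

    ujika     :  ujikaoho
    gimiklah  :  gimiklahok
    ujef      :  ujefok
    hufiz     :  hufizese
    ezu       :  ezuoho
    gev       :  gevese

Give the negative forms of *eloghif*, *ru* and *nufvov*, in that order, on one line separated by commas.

The alternation tracks the final sound of the stem — -ok when the stem ends in a voiceless consonant (*gimiklah*, *ujef*); -ese when the stem ends in a voiced consonant (*hufiz*, *gev*); -oho when the stem ends in a vowel (*ujika*, *ezu*).
The final sound of *eloghif* is /f/, which is a voiceless consonant, so the suffix is -ok, giving *eloghifok*.
*ru*: final sound = /u/, a vowel → -oho → *ruoho*.
Since the final sound of *nufvov* is /v/ (a voiced consonant), it takes -ese, giving *nufvovese*.

eloghifok, ruoho, nufvovese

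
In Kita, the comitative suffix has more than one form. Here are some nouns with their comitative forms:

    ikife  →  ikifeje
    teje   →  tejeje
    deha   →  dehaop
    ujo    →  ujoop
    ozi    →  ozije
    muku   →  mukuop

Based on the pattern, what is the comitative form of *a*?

aop

The pattern is front/back vowel harmony: -je when the last vowel of the stem is a front vowel (*ikife*, *teje*, *ozi*); -op when the last vowel of the stem is a back vowel (*deha*, *ujo*, *muku*).
Since the last vowel of *a* is /a/ (a back vowel), it takes -op, giving *aop*.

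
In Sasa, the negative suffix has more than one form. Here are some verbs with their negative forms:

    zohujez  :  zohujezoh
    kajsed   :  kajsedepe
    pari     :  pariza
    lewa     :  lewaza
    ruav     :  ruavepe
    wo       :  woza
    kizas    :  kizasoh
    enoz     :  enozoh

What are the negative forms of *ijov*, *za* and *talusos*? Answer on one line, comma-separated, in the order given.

ijovepe, zaza, talusosoh

Looking at the final sound of each stem: -oh when the stem ends in a sibilant (*zohujez*, *kizas*, *enoz*); -epe when the stem ends in a non-sibilant consonant (*kajsed*, *ruav*); -za when the stem ends in a vowel (*pari*, *lewa*, *wo*).
The final sound of *ijov* is /v/, which is a non-sibilant consonant, so the suffix is -epe, giving *ijovepe*.
*za*: final sound = /a/, a vowel → -za → *zaza*.
*talusos* — final sound /s/ (a sibilant) → -oh → *talusosoh*.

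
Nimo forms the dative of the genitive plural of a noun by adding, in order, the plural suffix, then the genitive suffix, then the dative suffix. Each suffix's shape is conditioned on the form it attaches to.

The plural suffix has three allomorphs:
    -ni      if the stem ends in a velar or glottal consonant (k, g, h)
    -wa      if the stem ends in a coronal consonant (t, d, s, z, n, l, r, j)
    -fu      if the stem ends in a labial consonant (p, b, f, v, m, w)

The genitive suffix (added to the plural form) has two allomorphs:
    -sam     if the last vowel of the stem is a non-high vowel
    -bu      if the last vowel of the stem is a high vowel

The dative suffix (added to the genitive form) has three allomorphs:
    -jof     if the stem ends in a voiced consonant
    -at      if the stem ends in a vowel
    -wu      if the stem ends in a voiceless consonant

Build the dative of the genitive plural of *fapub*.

*fapub*: final consonant = /b/, labial → -fu → *fapubfu*.
The plural form *fapubfu*: last vowel = /u/, a high vowel → -bu → *fapubfubu*.
The genitive form *fapubfubu* — final sound /u/ (a vowel) → -at → *fapubfubuat*.

fapubfubuat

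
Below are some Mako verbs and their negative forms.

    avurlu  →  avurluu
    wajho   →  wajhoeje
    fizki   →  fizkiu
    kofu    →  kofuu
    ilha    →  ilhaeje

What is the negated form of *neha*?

nehaeje

The alternation tracks the last vowel of the stem — -u when the last vowel of the stem is a high vowel (*avurlu*, *fizki*, *kofu*); -eje when the last vowel of the stem is a non-high vowel (*wajho*, *ilha*).
Since the last vowel of *neha* is /a/ (a non-high vowel), it takes -eje, giving *nehaeje*.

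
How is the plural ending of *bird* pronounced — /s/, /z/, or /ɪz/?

The stem *bird* ends in a voiced non-sibilant sound.
The plural suffix surfaces as /ɪz/ after sibilants, /s/ after other voiceless consonants, and /z/ after other voiced sounds.
So the plural -s on *bird* is pronounced /z/.

/z/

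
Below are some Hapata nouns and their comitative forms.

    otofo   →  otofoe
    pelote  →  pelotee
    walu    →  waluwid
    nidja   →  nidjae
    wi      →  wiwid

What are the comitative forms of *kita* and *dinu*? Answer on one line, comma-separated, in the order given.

kitae, dinuwid

The alternation tracks the last vowel of the stem — -wid when the last vowel of the stem is a high vowel (*walu*, *wi*); -e when the last vowel of the stem is a non-high vowel (*otofo*, *pelote*, *nidja*).
*kita*: last vowel = /a/, a non-high vowel → -e → *kitae*.
*dinu* — last vowel /u/ (a high vowel) → -wid → *dinuwid*.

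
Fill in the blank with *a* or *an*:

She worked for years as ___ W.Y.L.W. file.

The indefinite article is chosen by the initial *sound* of the following word, not its spelling.
The initialism *W.Y.L.W.* is read letter by letter; the first letter, W, is pronounced /ˈdʌbəl.juː/, which begins with a consonant sound.
So the article is *a*: She worked for years as a W.Y.L.W. file.

a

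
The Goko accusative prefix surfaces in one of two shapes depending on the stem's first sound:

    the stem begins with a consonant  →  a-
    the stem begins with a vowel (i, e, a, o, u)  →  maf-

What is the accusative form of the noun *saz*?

asaz

*saz*: first sound = /s/, a consonant → a- → *asaz*.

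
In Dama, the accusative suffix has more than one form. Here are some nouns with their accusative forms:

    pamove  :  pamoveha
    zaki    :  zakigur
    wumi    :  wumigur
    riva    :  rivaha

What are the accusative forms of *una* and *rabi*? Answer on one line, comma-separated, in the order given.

unaha, rabigur

The alternation tracks the last vowel of the stem — -gur when the last vowel of the stem is a high vowel (*zaki*, *wumi*); -ha when the last vowel of the stem is a non-high vowel (*pamove*, *riva*).
*una* — last vowel /a/ (a non-high vowel) → -ha → *unaha*.
Since the last vowel of *rabi* is /i/ (a high vowel), it takes -gur, giving *rabigur*.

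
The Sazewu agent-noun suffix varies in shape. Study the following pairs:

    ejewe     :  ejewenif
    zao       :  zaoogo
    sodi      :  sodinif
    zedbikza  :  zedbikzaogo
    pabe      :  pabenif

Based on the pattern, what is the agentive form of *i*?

The suffix is conditioned by the last vowel: -nif when the last vowel of the stem is a front vowel (*ejewe*, *sodi*, *pabe*); -ogo when the last vowel of the stem is a back vowel (*zao*, *zedbikza*).
*i*: last vowel = /i/, a front vowel → -nif → *inif*.

inif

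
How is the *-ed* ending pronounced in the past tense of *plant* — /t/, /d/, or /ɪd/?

The stem *plant* ends in /t/ or /d/.
The -ed suffix is realized as /ɪd/ after /t, d/; as /t/ after other voiceless consonants; and as /d/ after other voiced sounds.
So -ed on *plant* is pronounced /ɪd/.

/ɪd/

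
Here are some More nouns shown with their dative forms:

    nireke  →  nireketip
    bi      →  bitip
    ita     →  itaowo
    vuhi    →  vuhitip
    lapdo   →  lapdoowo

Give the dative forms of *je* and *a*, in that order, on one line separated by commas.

jetip, aowo

The alternation tracks the last vowel of the stem — -tip when the last vowel of the stem is a front vowel (*nireke*, *bi*, *vuhi*); -owo when the last vowel of the stem is a back vowel (*ita*, *lapdo*).
The last vowel of *je* is /e/, which is a front vowel, so the suffix is -tip, giving *jetip*.
*a*: last vowel = /a/, a back vowel → -owo → *aowo*.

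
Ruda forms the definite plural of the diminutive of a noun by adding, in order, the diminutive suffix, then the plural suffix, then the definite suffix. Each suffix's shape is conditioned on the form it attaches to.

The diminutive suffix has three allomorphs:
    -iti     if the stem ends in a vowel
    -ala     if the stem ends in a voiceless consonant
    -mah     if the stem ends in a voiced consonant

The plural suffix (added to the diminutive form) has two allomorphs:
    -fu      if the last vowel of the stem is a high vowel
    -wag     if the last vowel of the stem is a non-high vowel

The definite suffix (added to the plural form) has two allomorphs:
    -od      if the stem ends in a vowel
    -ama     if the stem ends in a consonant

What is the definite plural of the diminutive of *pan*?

panmahwagama

The final sound of *pan* is /n/, which is a voiced consonant, so the diminutive suffix is -mah, giving *panmah*.
The diminutive form *panmah*: last vowel = /a/, a non-high vowel → -wag → *panmahwag*.
The final sound of the plural form *panmahwag* is /g/, which is a consonant, so the definite suffix is -ama, giving *panmahwagama*.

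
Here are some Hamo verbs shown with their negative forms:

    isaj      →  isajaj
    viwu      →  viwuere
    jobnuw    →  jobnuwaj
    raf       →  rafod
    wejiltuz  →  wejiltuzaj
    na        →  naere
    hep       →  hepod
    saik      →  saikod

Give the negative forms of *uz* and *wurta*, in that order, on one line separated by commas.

uzaj, wurtaere

The alternation tracks the final sound of the stem — -od when the stem ends in a voiceless consonant (*raf*, *hep*, *saik*); -aj when the stem ends in a voiced consonant (*isaj*, *jobnuw*, *wejiltuz*); -ere when the stem ends in a vowel (*viwu*, *na*).
*uz* — final sound /z/ (a voiced consonant) → -aj → *uzaj*.
*wurta* — final sound /a/ (a vowel) → -ere → *wurtaere*.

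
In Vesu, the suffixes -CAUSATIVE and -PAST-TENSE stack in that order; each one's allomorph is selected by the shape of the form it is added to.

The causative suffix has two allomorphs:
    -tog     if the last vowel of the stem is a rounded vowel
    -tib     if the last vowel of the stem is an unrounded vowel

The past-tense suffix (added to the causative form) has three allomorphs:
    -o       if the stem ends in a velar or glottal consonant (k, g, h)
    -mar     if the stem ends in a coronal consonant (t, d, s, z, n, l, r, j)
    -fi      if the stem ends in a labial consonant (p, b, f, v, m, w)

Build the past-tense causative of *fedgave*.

fedgavetibfi

Since the last vowel of *fedgave* is /e/ (an unrounded vowel), it takes -tib, giving *fedgavetib*.
Since the final consonant of the causative form *fedgavetib* is /b/ (labial), it takes -fi, giving *fedgavetibfi*.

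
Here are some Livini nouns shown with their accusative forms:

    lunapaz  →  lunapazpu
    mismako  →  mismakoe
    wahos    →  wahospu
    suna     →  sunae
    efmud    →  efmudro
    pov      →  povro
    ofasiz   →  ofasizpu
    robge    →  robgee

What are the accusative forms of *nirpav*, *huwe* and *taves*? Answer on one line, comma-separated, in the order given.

The alternation tracks the final sound of the stem — -pu when the stem ends in a sibilant (*lunapaz*, *wahos*, *ofasiz*); -ro when the stem ends in a non-sibilant consonant (*efmud*, *pov*); -e when the stem ends in a vowel (*mismako*, *suna*, *robge*).
*nirpav*: final sound = /v/, a non-sibilant consonant → -ro → *nirpavro*.
The final sound of *huwe* is /e/, which is a vowel, so the suffix is -e, giving *huwee*.
*taves*: final sound = /s/, a sibilant → -pu → *tavespu*.

nirpavro, huwee, tavespu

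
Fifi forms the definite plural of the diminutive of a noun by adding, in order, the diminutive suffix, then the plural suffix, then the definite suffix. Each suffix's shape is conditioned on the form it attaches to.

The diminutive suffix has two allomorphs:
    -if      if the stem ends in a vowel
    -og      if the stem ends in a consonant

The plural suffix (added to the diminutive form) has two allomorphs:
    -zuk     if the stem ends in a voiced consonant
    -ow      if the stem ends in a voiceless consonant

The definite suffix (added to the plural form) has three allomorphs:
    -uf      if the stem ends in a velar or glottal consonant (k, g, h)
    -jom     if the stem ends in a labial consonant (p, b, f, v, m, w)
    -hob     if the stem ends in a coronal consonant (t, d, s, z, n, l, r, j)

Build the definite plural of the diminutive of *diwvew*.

*diwvew* — final sound /w/ (a consonant) → -og → *diwvewog*.
The diminutive form *diwvewog*: final consonant = /g/, voiced → -zuk → *diwvewogzuk*.
Since the final consonant of the plural form *diwvewogzuk* is /k/ (velar/glottal), it takes -uf, giving *diwvewogzukuf*.

diwvewogzukuf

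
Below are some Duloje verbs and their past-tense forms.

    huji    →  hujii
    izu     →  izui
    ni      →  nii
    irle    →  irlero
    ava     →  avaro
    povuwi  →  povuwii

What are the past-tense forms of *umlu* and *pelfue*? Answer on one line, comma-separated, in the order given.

Looking at the last vowel of each stem: -i when the last vowel of the stem is a high vowel (*huji*, *izu*, *ni*, *povuwi*); -ro when the last vowel of the stem is a non-high vowel (*irle*, *ava*).
*umlu*: last vowel = /u/, a high vowel → -i → *umlui*.
The last vowel of *pelfue* is /e/, which is a non-high vowel, so the suffix is -ro, giving *pelfuero*.

umlui, pelfuero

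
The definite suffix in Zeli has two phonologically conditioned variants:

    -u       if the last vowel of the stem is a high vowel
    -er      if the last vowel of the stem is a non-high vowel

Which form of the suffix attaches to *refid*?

The last vowel of *refid* is /i/, which is a high vowel, so the suffix is -u.

-u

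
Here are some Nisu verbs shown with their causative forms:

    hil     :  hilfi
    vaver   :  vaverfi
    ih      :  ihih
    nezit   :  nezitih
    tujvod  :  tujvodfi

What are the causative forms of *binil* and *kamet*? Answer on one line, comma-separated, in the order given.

The pattern is voicing of the final consonant: -ih when the stem ends in a voiceless consonant (*ih*, *nezit*); -fi when the stem ends in a voiced consonant (*hil*, *vaver*, *tujvod*).
*binil* — final consonant /l/ (voiced) → -fi → *binilfi*.
The final consonant of *kamet* is /t/, which is voiceless, so the suffix is -ih, giving *kametih*.

binilfi, kametih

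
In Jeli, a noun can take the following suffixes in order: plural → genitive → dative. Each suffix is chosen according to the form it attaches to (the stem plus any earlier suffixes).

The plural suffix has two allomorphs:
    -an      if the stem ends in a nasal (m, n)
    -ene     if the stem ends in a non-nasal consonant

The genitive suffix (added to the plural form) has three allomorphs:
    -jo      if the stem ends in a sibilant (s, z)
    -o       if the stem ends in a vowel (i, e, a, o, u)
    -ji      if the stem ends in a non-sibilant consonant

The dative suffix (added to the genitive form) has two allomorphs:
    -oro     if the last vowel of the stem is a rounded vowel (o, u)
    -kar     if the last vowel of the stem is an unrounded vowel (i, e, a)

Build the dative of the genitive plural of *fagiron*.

fagironanjikar

*fagiron* — final consonant /n/ (a nasal) → -an → *fagironan*.
The plural form *fagironan* — final sound /n/ (a non-sibilant consonant) → -ji → *fagironanji*.
The genitive form *fagironanji* — last vowel /i/ (an unrounded vowel) → -kar → *fagironanjikar*.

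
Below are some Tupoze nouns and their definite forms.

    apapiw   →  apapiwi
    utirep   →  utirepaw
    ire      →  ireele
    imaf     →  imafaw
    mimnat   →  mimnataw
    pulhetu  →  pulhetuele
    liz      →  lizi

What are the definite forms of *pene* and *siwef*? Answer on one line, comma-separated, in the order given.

The alternation tracks the final sound of the stem — -aw when the stem ends in a voiceless consonant (*utirep*, *imaf*, *mimnat*); -i when the stem ends in a voiced consonant (*apapiw*, *liz*); -ele when the stem ends in a vowel (*ire*, *pulhetu*).
*pene* — final sound /e/ (a vowel) → -ele → *peneele*.
*siwef* — final sound /f/ (a voiceless consonant) → -aw → *siwefaw*.

peneele, siwefaw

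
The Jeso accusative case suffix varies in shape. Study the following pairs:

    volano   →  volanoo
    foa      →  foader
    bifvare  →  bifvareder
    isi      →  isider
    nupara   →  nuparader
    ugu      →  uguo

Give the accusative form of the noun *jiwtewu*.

jiwtewuo

The alternation tracks the last vowel of the stem — -o when the last vowel of the stem is a rounded vowel (*volano*, *ugu*); -der when the last vowel of the stem is an unrounded vowel (*foa*, *bifvare*, *isi*, *nupara*).
The last vowel of *jiwtewu* is /u/, which is a rounded vowel, so the suffix is -o, giving *jiwtewuo*.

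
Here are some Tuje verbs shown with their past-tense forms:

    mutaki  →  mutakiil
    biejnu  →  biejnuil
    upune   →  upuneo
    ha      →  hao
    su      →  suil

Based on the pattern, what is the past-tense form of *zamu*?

The alternation tracks the last vowel of the stem — -il when the last vowel of the stem is a high vowel (*mutaki*, *biejnu*, *su*); -o when the last vowel of the stem is a non-high vowel (*upune*, *ha*).
Since the last vowel of *zamu* is /u/ (a high vowel), it takes -il, giving *zamuil*.

zamuil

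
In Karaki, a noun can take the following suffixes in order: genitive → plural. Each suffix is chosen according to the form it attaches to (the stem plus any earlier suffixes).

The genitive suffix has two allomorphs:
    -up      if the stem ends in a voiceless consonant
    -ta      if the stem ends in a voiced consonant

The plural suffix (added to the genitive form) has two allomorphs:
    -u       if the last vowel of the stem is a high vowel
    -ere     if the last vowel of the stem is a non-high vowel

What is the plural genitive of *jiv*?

jivtaere

*jiv*: final consonant = /v/, voiced → -ta → *jivta*.
The genitive form *jivta*: last vowel = /a/, a non-high vowel → -ere → *jivtaere*.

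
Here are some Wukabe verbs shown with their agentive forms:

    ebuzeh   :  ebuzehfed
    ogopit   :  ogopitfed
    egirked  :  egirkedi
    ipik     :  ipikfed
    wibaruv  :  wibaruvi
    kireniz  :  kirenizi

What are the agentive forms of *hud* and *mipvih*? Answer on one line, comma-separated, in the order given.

hudi, mipvihfed

The alternation tracks the final consonant of the stem — -fed when the stem ends in a voiceless consonant (*ebuzeh*, *ogopit*, *ipik*); -i when the stem ends in a voiced consonant (*egirked*, *wibaruv*, *kireniz*).
Since the final consonant of *hud* is /d/ (voiced), it takes -i, giving *hudi*.
The final consonant of *mipvih* is /h/, which is voiceless, so the suffix is -fed, giving *mipvihfed*.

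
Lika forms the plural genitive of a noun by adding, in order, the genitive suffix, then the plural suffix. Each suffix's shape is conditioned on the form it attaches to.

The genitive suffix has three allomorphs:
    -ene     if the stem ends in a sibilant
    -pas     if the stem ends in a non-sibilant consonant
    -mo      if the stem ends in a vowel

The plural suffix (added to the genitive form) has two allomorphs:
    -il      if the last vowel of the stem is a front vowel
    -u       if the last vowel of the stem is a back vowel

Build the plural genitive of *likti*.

liktimou

*likti*: final sound = /i/, a vowel → -mo → *liktimo*.
Since the last vowel of the genitive form *liktimo* is /o/ (a back vowel), it takes -u, giving *liktimou*.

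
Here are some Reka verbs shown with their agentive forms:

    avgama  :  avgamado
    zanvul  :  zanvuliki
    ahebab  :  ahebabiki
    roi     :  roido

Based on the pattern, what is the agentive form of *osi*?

The alternation tracks the final sound of the stem — -iki when the stem ends in a consonant (*zanvul*, *ahebab*); -do when the stem ends in a vowel (*avgama*, *roi*).
Since the final sound of *osi* is /i/ (a vowel), it takes -do, giving *osido*.

osido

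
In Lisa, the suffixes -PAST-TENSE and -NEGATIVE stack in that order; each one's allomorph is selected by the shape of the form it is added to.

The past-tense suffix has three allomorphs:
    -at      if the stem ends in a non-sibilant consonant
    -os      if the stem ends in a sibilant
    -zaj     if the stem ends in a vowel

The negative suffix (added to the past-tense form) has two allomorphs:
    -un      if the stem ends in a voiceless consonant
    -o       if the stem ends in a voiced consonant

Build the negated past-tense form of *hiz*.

hizosun

*hiz*: final sound = /z/, a sibilant → -os → *hizos*.
Since the final consonant of the past-tense form *hizos* is /s/ (voiceless), it takes -un, giving *hizosun*.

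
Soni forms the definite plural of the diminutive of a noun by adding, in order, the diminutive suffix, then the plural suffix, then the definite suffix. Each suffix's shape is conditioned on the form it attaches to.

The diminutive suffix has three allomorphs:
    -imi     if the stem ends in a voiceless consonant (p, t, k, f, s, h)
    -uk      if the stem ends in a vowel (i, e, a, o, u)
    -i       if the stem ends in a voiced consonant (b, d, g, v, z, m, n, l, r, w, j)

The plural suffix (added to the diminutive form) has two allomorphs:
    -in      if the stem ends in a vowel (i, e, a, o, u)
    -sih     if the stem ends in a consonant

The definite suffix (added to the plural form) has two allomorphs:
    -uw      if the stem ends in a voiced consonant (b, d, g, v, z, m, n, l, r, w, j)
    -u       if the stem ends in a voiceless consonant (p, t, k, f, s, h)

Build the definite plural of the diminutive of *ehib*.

ehibiinuw

*ehib*: final sound = /b/, a voiced consonant → -i → *ehibi*.
Since the final sound of the diminutive form *ehibi* is /i/ (a vowel), it takes -in, giving *ehibiin*.
The plural form *ehibiin* — final consonant /n/ (voiced) → -uw → *ehibiinuw*.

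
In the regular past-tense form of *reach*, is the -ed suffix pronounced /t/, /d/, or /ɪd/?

/t/

The stem *reach* ends in a voiceless consonant other than /t/.
The -ed suffix is realized as /ɪd/ after /t, d/; as /t/ after other voiceless consonants; and as /d/ after other voiced sounds.
So -ed on *reach* is pronounced /t/.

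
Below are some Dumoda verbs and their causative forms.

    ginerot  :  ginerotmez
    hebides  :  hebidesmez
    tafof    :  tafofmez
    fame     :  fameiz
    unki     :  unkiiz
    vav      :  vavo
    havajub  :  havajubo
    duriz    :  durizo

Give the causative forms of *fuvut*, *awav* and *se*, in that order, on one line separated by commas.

The pattern is voicing of the final sound: -mez when the stem ends in a voiceless consonant (*ginerot*, *hebides*, *tafof*); -o when the stem ends in a voiced consonant (*vav*, *havajub*, *duriz*); -iz when the stem ends in a vowel (*fame*, *unki*).
The final sound of *fuvut* is /t/, which is a voiceless consonant, so the suffix is -mez, giving *fuvutmez*.
*awav*: final sound = /v/, a voiced consonant → -o → *awavo*.
*se* — final sound /e/ (a vowel) → -iz → *seiz*.

fuvutmez, awavo, seiz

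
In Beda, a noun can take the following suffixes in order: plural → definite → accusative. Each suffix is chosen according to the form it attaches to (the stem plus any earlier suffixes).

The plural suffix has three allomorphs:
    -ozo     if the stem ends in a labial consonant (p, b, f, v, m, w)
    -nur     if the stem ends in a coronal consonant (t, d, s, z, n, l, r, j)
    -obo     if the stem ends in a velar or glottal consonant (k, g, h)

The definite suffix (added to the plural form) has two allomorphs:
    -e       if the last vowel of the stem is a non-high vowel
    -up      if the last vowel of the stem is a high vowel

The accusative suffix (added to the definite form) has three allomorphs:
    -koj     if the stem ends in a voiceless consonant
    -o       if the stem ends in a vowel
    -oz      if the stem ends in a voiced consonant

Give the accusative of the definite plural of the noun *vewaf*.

The final consonant of *vewaf* is /f/, which is labial, so the plural suffix is -ozo, giving *vewafozo*.
Since the last vowel of the plural form *vewafozo* is /o/ (a non-high vowel), it takes -e, giving *vewafozoe*.
The definite form *vewafozoe*: final sound = /e/, a vowel → -o → *vewafozoeo*.

vewafozoeo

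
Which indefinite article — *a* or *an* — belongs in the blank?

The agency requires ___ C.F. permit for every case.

The indefinite article is chosen by the initial *sound* of the following word, not its spelling.
The initialism *C.F.* is read letter by letter; the first letter, C, is pronounced /siː/, which begins with a consonant sound.
So the article is *a*: The agency requires a C.F. permit for every case.

a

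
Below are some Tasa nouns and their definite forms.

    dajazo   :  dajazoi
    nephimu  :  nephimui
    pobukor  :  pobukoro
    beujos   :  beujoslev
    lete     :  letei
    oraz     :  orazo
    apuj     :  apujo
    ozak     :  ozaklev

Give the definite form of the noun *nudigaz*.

The suffix is conditioned by the final sound: -lev when the stem ends in a voiceless consonant (*beujos*, *ozak*); -o when the stem ends in a voiced consonant (*pobukor*, *oraz*, *apuj*); -i when the stem ends in a vowel (*dajazo*, *nephimu*, *lete*).
The final sound of *nudigaz* is /z/, which is a voiced consonant, so the suffix is -o, giving *nudigazo*.

nudigazo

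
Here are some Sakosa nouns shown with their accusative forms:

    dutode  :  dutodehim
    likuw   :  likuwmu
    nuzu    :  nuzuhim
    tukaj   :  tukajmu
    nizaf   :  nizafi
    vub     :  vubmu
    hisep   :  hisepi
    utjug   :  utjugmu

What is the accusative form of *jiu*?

jiuhim

Looking at the final sound of each stem: -i when the stem ends in a voiceless consonant (*nizaf*, *hisep*); -mu when the stem ends in a voiced consonant (*likuw*, *tukaj*, *vub*, *utjug*); -him when the stem ends in a vowel (*dutode*, *nuzu*).
The final sound of *jiu* is /u/, which is a vowel, so the suffix is -him, giving *jiuhim*.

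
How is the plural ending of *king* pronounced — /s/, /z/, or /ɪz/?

/z/

The stem *king* ends in a voiced non-sibilant sound.
The plural suffix surfaces as /ɪz/ after sibilants, /s/ after other voiceless consonants, and /z/ after other voiced sounds.
So the plural -s on *king* is pronounced /z/.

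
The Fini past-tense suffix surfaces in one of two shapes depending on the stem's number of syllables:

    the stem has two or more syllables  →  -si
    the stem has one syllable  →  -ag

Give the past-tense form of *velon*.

velonsi

*velon* (2 syllables) → -si → *velonsi*.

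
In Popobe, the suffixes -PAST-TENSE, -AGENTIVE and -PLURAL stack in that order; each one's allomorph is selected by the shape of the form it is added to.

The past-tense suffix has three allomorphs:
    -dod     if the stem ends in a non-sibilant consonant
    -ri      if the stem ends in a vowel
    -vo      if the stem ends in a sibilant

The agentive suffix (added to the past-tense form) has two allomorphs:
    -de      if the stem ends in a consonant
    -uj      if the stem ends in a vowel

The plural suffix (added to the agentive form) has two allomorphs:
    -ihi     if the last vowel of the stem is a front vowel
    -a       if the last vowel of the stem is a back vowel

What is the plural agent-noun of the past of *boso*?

*boso*: final sound = /o/, a vowel → -ri → *bosori*.
Since the final sound of the past-tense form *bosori* is /i/ (a vowel), it takes -uj, giving *bosoriuj*.
The agentive form *bosoriuj*: last vowel = /u/, a back vowel → -a → *bosoriuja*.

bosoriuja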